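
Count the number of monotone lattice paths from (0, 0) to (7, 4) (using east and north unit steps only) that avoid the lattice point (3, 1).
Number of paths = 190

Total paths from (0, 0) to (7, 4): C(11, 7) = 330. Paths through (3, 1): (paths (0, 0) → (3, 1)) × (paths (3, 1) → (7, 4)) = C(4, 3) · C(7, 4) = 4 · 35 = 140. Avoidance count = 330 − 140 = 190.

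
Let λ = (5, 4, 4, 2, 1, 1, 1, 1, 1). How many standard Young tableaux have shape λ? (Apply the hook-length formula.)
# SYT of shape (5, 4, 4, 2, 1, 1, 1, 1, 1) = 60279552

Hook-length formula: f^λ = n! / Π hook(c), product over all cells c of the Young diagram. For λ = (5, 4, 4, 2, 1, 1, 1, 1, 1), n = 20 boxes. Hook lengths by row (left-to-right, top-to-bottom): [13, 7, 5, 4, 1]; [11, 5, 3, 2]; [10, 4, 2, 1]; [7, 1]; [5]; [4]; [3]; [2]; [1]. Product of hooks = 40360320000. So f^λ = 20! / 40360320000 = 2432902008176640000 / 40360320000 = 60279552.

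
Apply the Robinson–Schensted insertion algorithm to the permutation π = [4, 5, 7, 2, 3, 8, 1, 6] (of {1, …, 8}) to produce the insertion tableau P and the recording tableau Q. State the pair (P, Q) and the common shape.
P = [1, 3, 6, 8] / [2, 5, 7] / [4];  Q = [1, 2, 3, 6] / [4, 5, 8] / [7];  common shape = (4, 3, 1)

Row-insert the values π_1, π_2, … into P one at a time, bumping the leftmost entry strictly greater than the inserted value down to the next row. The recording tableau Q records, in position (i, j), the step at which that cell was added to P.
  Insert 4 (step 1): P = [4];  Q = [1]
  Insert 5 (step 2): P = [4, 5];  Q = [1, 2]
  Insert 7 (step 3): P = [4, 5, 7];  Q = [1, 2, 3]
  Insert 2 (step 4): P = [2, 5, 7] / [4];  Q = [1, 2, 3] / [4]
  Insert 3 (step 5): P = [2, 3, 7] / [4, 5];  Q = [1, 2, 3] / [4, 5]
  Insert 8 (step 6): P = [2, 3, 7, 8] / [4, 5];  Q = [1, 2, 3, 6] / [4, 5]
  Insert 1 (step 7): P = [1, 3, 7, 8] / [2, 5] / [4];  Q = [1, 2, 3, 6] / [4, 5] / [7]
  Insert 6 (step 8): P = [1, 3, 6, 8] / [2, 5, 7] / [4];  Q = [1, 2, 3, 6] / [4, 5, 8] / [7]
Final shape: (4, 3, 1).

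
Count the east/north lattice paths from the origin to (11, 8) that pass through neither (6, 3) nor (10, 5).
Number of paths = 47442

Inclusion–exclusion. Total paths: C(19, 11) = 75582. Through P₁: C(9, 6)·C(10, 5) = 21168. Through P₂: C(15, 10)·C(4, 1) = 12012. Since P₁ is strictly southwest of P₂, a monotone path through both must visit P₁ then P₂; paths through both = C(9, 6)·C(6, 4)·C(4, 1) = 5040. Avoid both = 75582 − 21168 − 12012 + 5040 = 47442.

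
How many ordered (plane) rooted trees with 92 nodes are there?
C_91 = 3935312233584004685417853572763349509774031680023800

These ordered rooted trees are counted by the Catalan number C_n = (1/(n + 1)) · C(2n, n). For n = 91: C_91 = (1/92) · C(182, 91) = 362048725489728431058442528694228154899210914562189600/92 = 3935312233584004685417853572763349509774031680023800.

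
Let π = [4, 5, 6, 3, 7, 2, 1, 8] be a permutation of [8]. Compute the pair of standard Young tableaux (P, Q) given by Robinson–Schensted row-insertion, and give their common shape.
P = [1, 5, 6, 7, 8] / [2] / [3] / [4];  Q = [1, 2, 3, 5, 8] / [4] / [6] / [7];  common shape = (5, 1, 1, 1)

Row-insert the values π_1, π_2, … into P one at a time, bumping the leftmost entry strictly greater than the inserted value down to the next row. The recording tableau Q records, in position (i, j), the step at which that cell was added to P.
  Insert 4 (step 1): P = [4];  Q = [1]
  Insert 5 (step 2): P = [4, 5];  Q = [1, 2]
  Insert 6 (step 3): P = [4, 5, 6];  Q = [1, 2, 3]
  Insert 3 (step 4): P = [3, 5, 6] / [4];  Q = [1, 2, 3] / [4]
  Insert 7 (step 5): P = [3, 5, 6, 7] / [4];  Q = [1, 2, 3, 5] / [4]
  Insert 2 (step 6): P = [2, 5, 6, 7] / [3] / [4];  Q = [1, 2, 3, 5] / [4] / [6]
  Insert 1 (step 7): P = [1, 5, 6, 7] / [2] / [3] / [4];  Q = [1, 2, 3, 5] / [4] / [6] / [7]
  Insert 8 (step 8): P = [1, 5, 6, 7, 8] / [2] / [3] / [4];  Q = [1, 2, 3, 5, 8] / [4] / [6] / [7]
Final shape: (5, 1, 1, 1).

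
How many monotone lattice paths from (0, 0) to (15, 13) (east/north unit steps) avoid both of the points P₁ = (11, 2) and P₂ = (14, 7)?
Number of paths = 36552306

Inclusion–exclusion. Total paths: C(28, 15) = 37442160. Through P₁: C(13, 11)·C(15, 4) = 106470. Through P₂: C(21, 14)·C(7, 1) = 813960. Since P₁ is strictly southwest of P₂, a monotone path through both must visit P₁ then P₂; paths through both = C(13, 11)·C(8, 3)·C(7, 1) = 30576. Avoid both = 37442160 − 106470 − 813960 + 30576 = 36552306.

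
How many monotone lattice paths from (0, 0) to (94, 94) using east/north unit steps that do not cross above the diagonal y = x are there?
C_94 = 239993345518077005168915776623476723006280827488229600

These NE paths below the diagonal are counted by the Catalan number C_n = (1/(n + 1)) · C(2n, n). For n = 94: C_94 = (1/95) · C(188, 94) = 22799367824217315491046998779230288685596678611381812000/95 = 239993345518077005168915776623476723006280827488229600.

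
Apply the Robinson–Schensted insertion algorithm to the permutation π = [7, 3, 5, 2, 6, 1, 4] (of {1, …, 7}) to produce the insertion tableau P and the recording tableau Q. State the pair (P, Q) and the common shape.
P = [1, 4, 6] / [2, 5] / [3] / [7];  Q = [1, 3, 5] / [2, 7] / [4] / [6];  common shape = (3, 2, 1, 1)

Row-insert the values π_1, π_2, … into P one at a time, bumping the leftmost entry strictly greater than the inserted value down to the next row. The recording tableau Q records, in position (i, j), the step at which that cell was added to P.
  Insert 7 (step 1): P = [7];  Q = [1]
  Insert 3 (step 2): P = [3] / [7];  Q = [1] / [2]
  Insert 5 (step 3): P = [3, 5] / [7];  Q = [1, 3] / [2]
  Insert 2 (step 4): P = [2, 5] / [3] / [7];  Q = [1, 3] / [2] / [4]
  Insert 6 (step 5): P = [2, 5, 6] / [3] / [7];  Q = [1, 3, 5] / [2] / [4]
  Insert 1 (step 6): P = [1, 5, 6] / [2] / [3] / [7];  Q = [1, 3, 5] / [2] / [4] / [6]
  Insert 4 (step 7): P = [1, 4, 6] / [2, 5] / [3] / [7];  Q = [1, 3, 5] / [2, 7] / [4] / [6]
Final shape: (3, 2, 1, 1).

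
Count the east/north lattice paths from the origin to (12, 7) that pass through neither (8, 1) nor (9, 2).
Number of paths = 46426

Inclusion–exclusion. Total paths: C(19, 12) = 50388. Through P₁: C(9, 8)·C(10, 4) = 1890. Through P₂: C(11, 9)·C(8, 3) = 3080. Since P₁ is strictly southwest of P₂, a monotone path through both must visit P₁ then P₂; paths through both = C(9, 8)·C(2, 1)·C(8, 3) = 1008. Avoid both = 50388 − 1890 − 3080 + 1008 = 46426.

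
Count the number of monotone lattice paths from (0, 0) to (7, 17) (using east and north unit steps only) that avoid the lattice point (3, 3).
Number of paths = 284904

Total paths from (0, 0) to (7, 17): C(24, 7) = 346104. Paths through (3, 3): (paths (0, 0) → (3, 3)) × (paths (3, 3) → (7, 17)) = C(6, 3) · C(18, 4) = 20 · 3060 = 61200. Avoidance count = 346104 − 61200 = 284904.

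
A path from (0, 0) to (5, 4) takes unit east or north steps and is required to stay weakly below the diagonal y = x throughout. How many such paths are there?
Number of paths = 42

By the reflection principle (André's argument), the number of monotone paths to (5, 4) with n ≤ m that never go above y = x is C(9, 5) − C(9, 6) = 126 − 84 = 42.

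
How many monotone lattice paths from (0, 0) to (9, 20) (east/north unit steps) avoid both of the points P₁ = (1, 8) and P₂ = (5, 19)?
Number of paths = 8730180

Inclusion–exclusion. Total paths: C(29, 9) = 10015005. Through P₁: C(9, 1)·C(20, 8) = 1133730. Through P₂: C(24, 5)·C(5, 4) = 212520. Since P₁ is strictly southwest of P₂, a monotone path through both must visit P₁ then P₂; paths through both = C(9, 1)·C(15, 4)·C(5, 4) = 61425. Avoid both = 10015005 − 1133730 − 212520 + 61425 = 8730180.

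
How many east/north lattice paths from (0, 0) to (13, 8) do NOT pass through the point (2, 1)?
Number of paths = 108018

Total paths from (0, 0) to (13, 8): C(21, 13) = 203490. Paths through (2, 1): (paths (0, 0) → (2, 1)) × (paths (2, 1) → (13, 8)) = C(3, 2) · C(18, 11) = 3 · 31824 = 95472. Avoidance count = 203490 − 95472 = 108018.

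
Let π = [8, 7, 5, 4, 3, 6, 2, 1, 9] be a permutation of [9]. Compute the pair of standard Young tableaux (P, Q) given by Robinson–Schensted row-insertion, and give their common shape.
P = [1, 6, 9] / [2] / [3] / [4] / [5] / [7] / [8];  Q = [1, 6, 9] / [2] / [3] / [4] / [5] / [7] / [8];  common shape = (3, 1, 1, 1, 1, 1, 1)

Row-insert the values π_1, π_2, … into P one at a time, bumping the leftmost entry strictly greater than the inserted value down to the next row. The recording tableau Q records, in position (i, j), the step at which that cell was added to P.
  Insert 8 (step 1): P = [8];  Q = [1]
  Insert 7 (step 2): P = [7] / [8];  Q = [1] / [2]
  Insert 5 (step 3): P = [5] / [7] / [8];  Q = [1] / [2] / [3]
  Insert 4 (step 4): P = [4] / [5] / [7] / [8];  Q = [1] / [2] / [3] / [4]
  Insert 3 (step 5): P = [3] / [4] / [5] / [7] / [8];  Q = [1] / [2] / [3] / [4] / [5]
  Insert 6 (step 6): P = [3, 6] / [4] / [5] / [7] / [8];  Q = [1, 6] / [2] / [3] / [4] / [5]
  Insert 2 (step 7): P = [2, 6] / [3] / [4] / [5] / [7] / [8];  Q = [1, 6] / [2] / [3] / [4] / [5] / [7]
  Insert 1 (step 8): P = [1, 6] / [2] / [3] / [4] / [5] / [7] / [8];  Q = [1, 6] / [2] / [3] / [4] / [5] / [7] / [8]
  Insert 9 (step 9): P = [1, 6, 9] / [2] / [3] / [4] / [5] / [7] / [8];  Q = [1, 6, 9] / [2] / [3] / [4] / [5] / [7] / [8]
Final shape: (3, 1, 1, 1, 1, 1, 1).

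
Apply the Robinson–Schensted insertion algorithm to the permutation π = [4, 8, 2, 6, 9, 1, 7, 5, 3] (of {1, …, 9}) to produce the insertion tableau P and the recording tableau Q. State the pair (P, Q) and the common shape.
P = [1, 3, 7] / [2, 5, 9] / [4, 6] / [8];  Q = [1, 2, 5] / [3, 4, 7] / [6, 8] / [9];  common shape = (3, 3, 2, 1)

Row-insert the values π_1, π_2, … into P one at a time, bumping the leftmost entry strictly greater than the inserted value down to the next row. The recording tableau Q records, in position (i, j), the step at which that cell was added to P.
  Insert 4 (step 1): P = [4];  Q = [1]
  Insert 8 (step 2): P = [4, 8];  Q = [1, 2]
  Insert 2 (step 3): P = [2, 8] / [4];  Q = [1, 2] / [3]
  Insert 6 (step 4): P = [2, 6] / [4, 8];  Q = [1, 2] / [3, 4]
  Insert 9 (step 5): P = [2, 6, 9] / [4, 8];  Q = [1, 2, 5] / [3, 4]
  Insert 1 (step 6): P = [1, 6, 9] / [2, 8] / [4];  Q = [1, 2, 5] / [3, 4] / [6]
  Insert 7 (step 7): P = [1, 6, 7] / [2, 8, 9] / [4];  Q = [1, 2, 5] / [3, 4, 7] / [6]
  Insert 5 (step 8): P = [1, 5, 7] / [2, 6, 9] / [4, 8];  Q = [1, 2, 5] / [3, 4, 7] / [6, 8]
  Insert 3 (step 9): P = [1, 3, 7] / [2, 5, 9] / [4, 6] / [8];  Q = [1, 2, 5] / [3, 4, 7] / [6, 8] / [9]
Final shape: (3, 3, 2, 1).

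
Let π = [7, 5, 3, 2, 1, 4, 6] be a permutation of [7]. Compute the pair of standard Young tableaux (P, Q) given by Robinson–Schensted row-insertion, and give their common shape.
P = [1, 4, 6] / [2] / [3] / [5] / [7];  Q = [1, 6, 7] / [2] / [3] / [4] / [5];  common shape = (3, 1, 1, 1, 1)

Row-insert the values π_1, π_2, … into P one at a time, bumping the leftmost entry strictly greater than the inserted value down to the next row. The recording tableau Q records, in position (i, j), the step at which that cell was added to P.
  Insert 7 (step 1): P = [7];  Q = [1]
  Insert 5 (step 2): P = [5] / [7];  Q = [1] / [2]
  Insert 3 (step 3): P = [3] / [5] / [7];  Q = [1] / [2] / [3]
  Insert 2 (step 4): P = [2] / [3] / [5] / [7];  Q = [1] / [2] / [3] / [4]
  Insert 1 (step 5): P = [1] / [2] / [3] / [5] / [7];  Q = [1] / [2] / [3] / [4] / [5]
  Insert 4 (step 6): P = [1, 4] / [2] / [3] / [5] / [7];  Q = [1, 6] / [2] / [3] / [4] / [5]
  Insert 6 (step 7): P = [1, 4, 6] / [2] / [3] / [5] / [7];  Q = [1, 6, 7] / [2] / [3] / [4] / [5]
Final shape: (3, 1, 1, 1, 1).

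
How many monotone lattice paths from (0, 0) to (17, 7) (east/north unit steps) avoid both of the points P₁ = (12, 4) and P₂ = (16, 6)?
Number of paths = 149558

Inclusion–exclusion. Total paths: C(24, 17) = 346104. Through P₁: C(16, 12)·C(8, 5) = 101920. Through P₂: C(22, 16)·C(2, 1) = 149226. Since P₁ is strictly southwest of P₂, a monotone path through both must visit P₁ then P₂; paths through both = C(16, 12)·C(6, 4)·C(2, 1) = 54600. Avoid both = 346104 − 101920 − 149226 + 54600 = 149558.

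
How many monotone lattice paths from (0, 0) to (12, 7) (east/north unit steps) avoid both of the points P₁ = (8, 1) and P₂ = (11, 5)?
Number of paths = 36339

Inclusion–exclusion. Total paths: C(19, 12) = 50388. Through P₁: C(9, 8)·C(10, 4) = 1890. Through P₂: C(16, 11)·C(3, 1) = 13104. Since P₁ is strictly southwest of P₂, a monotone path through both must visit P₁ then P₂; paths through both = C(9, 8)·C(7, 3)·C(3, 1) = 945. Avoid both = 50388 − 1890 − 13104 + 945 = 36339.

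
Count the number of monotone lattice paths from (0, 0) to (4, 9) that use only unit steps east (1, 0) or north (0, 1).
Number of paths = 715

A monotone lattice path from (0, 0) to (4, 9) consists of 4 east steps and 9 north steps in some order, so it is determined by which 4 of the 13 steps are east. The count is C(13, 4) = 715.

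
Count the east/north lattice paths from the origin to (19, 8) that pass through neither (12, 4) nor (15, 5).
Number of paths = 1331635

Inclusion–exclusion. Total paths: C(27, 19) = 2220075. Through P₁: C(16, 12)·C(11, 7) = 600600. Through P₂: C(20, 15)·C(7, 4) = 542640. Since P₁ is strictly southwest of P₂, a monotone path through both must visit P₁ then P₂; paths through both = C(16, 12)·C(4, 3)·C(7, 4) = 254800. Avoid both = 2220075 − 600600 − 542640 + 254800 = 1331635.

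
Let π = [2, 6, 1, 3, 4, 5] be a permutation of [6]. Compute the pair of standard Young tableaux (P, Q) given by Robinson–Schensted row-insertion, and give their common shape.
P = [1, 3, 4, 5] / [2, 6];  Q = [1, 2, 5, 6] / [3, 4];  common shape = (4, 2)

Row-insert the values π_1, π_2, … into P one at a time, bumping the leftmost entry strictly greater than the inserted value down to the next row. The recording tableau Q records, in position (i, j), the step at which that cell was added to P.
  Insert 2 (step 1): P = [2];  Q = [1]
  Insert 6 (step 2): P = [2, 6];  Q = [1, 2]
  Insert 1 (step 3): P = [1, 6] / [2];  Q = [1, 2] / [3]
  Insert 3 (step 4): P = [1, 3] / [2, 6];  Q = [1, 2] / [3, 4]
  Insert 4 (step 5): P = [1, 3, 4] / [2, 6];  Q = [1, 2, 5] / [3, 4]
  Insert 5 (step 6): P = [1, 3, 4, 5] / [2, 6];  Q = [1, 2, 5, 6] / [3, 4]
Final shape: (4, 2).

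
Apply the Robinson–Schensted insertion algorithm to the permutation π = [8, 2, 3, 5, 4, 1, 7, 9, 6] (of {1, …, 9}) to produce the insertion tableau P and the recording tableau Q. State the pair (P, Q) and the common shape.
P = [1, 3, 4, 6, 9] / [2, 7] / [5] / [8];  Q = [1, 3, 4, 7, 8] / [2, 9] / [5] / [6];  common shape = (5, 2, 1, 1)

Row-insert the values π_1, π_2, … into P one at a time, bumping the leftmost entry strictly greater than the inserted value down to the next row. The recording tableau Q records, in position (i, j), the step at which that cell was added to P.
  Insert 8 (step 1): P = [8];  Q = [1]
  Insert 2 (step 2): P = [2] / [8];  Q = [1] / [2]
  Insert 3 (step 3): P = [2, 3] / [8];  Q = [1, 3] / [2]
  Insert 5 (step 4): P = [2, 3, 5] / [8];  Q = [1, 3, 4] / [2]
  Insert 4 (step 5): P = [2, 3, 4] / [5] / [8];  Q = [1, 3, 4] / [2] / [5]
  Insert 1 (step 6): P = [1, 3, 4] / [2] / [5] / [8];  Q = [1, 3, 4] / [2] / [5] / [6]
  Insert 7 (step 7): P = [1, 3, 4, 7] / [2] / [5] / [8];  Q = [1, 3, 4, 7] / [2] / [5] / [6]
  Insert 9 (step 8): P = [1, 3, 4, 7, 9] / [2] / [5] / [8];  Q = [1, 3, 4, 7, 8] / [2] / [5] / [6]
  Insert 6 (step 9): P = [1, 3, 4, 6, 9] / [2, 7] / [5] / [8];  Q = [1, 3, 4, 7, 8] / [2, 9] / [5] / [6]
Final shape: (5, 2, 1, 1).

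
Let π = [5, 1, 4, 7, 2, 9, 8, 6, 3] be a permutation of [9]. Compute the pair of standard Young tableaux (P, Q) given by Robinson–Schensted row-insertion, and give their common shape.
P = [1, 2, 3, 8] / [4, 6] / [5, 7] / [9];  Q = [1, 3, 4, 6] / [2, 7] / [5, 8] / [9];  common shape = (4, 2, 2, 1)

Row-insert the values π_1, π_2, … into P one at a time, bumping the leftmost entry strictly greater than the inserted value down to the next row. The recording tableau Q records, in position (i, j), the step at which that cell was added to P.
  Insert 5 (step 1): P = [5];  Q = [1]
  Insert 1 (step 2): P = [1] / [5];  Q = [1] / [2]
  Insert 4 (step 3): P = [1, 4] / [5];  Q = [1, 3] / [2]
  Insert 7 (step 4): P = [1, 4, 7] / [5];  Q = [1, 3, 4] / [2]
  Insert 2 (step 5): P = [1, 2, 7] / [4] / [5];  Q = [1, 3, 4] / [2] / [5]
  Insert 9 (step 6): P = [1, 2, 7, 9] / [4] / [5];  Q = [1, 3, 4, 6] / [2] / [5]
  Insert 8 (step 7): P = [1, 2, 7, 8] / [4, 9] / [5];  Q = [1, 3, 4, 6] / [2, 7] / [5]
  Insert 6 (step 8): P = [1, 2, 6, 8] / [4, 7] / [5, 9];  Q = [1, 3, 4, 6] / [2, 7] / [5, 8]
  Insert 3 (step 9): P = [1, 2, 3, 8] / [4, 6] / [5, 7] / [9];  Q = [1, 3, 4, 6] / [2, 7] / [5, 8] / [9]
Final shape: (4, 2, 2, 1).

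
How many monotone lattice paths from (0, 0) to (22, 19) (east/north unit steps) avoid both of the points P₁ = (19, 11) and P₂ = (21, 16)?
Number of paths = 188734760220

Inclusion–exclusion. Total paths: C(41, 22) = 244662670200. Through P₁: C(30, 19)·C(11, 3) = 9013504500. Through P₂: C(37, 21)·C(4, 1) = 51503098680. Since P₁ is strictly southwest of P₂, a monotone path through both must visit P₁ then P₂; paths through both = C(30, 19)·C(7, 2)·C(4, 1) = 4588693200. Avoid both = 244662670200 − 9013504500 − 51503098680 + 4588693200 = 188734760220.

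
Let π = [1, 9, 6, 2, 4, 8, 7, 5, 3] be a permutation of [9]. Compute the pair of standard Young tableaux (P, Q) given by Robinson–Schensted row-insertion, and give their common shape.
P = [1, 2, 3, 5] / [4, 7] / [6] / [8] / [9];  Q = [1, 2, 5, 6] / [3, 7] / [4] / [8] / [9];  common shape = (4, 2, 1, 1, 1)

Row-insert the values π_1, π_2, … into P one at a time, bumping the leftmost entry strictly greater than the inserted value down to the next row. The recording tableau Q records, in position (i, j), the step at which that cell was added to P.
  Insert 1 (step 1): P = [1];  Q = [1]
  Insert 9 (step 2): P = [1, 9];  Q = [1, 2]
  Insert 6 (step 3): P = [1, 6] / [9];  Q = [1, 2] / [3]
  Insert 2 (step 4): P = [1, 2] / [6] / [9];  Q = [1, 2] / [3] / [4]
  Insert 4 (step 5): P = [1, 2, 4] / [6] / [9];  Q = [1, 2, 5] / [3] / [4]
  Insert 8 (step 6): P = [1, 2, 4, 8] / [6] / [9];  Q = [1, 2, 5, 6] / [3] / [4]
  Insert 7 (step 7): P = [1, 2, 4, 7] / [6, 8] / [9];  Q = [1, 2, 5, 6] / [3, 7] / [4]
  Insert 5 (step 8): P = [1, 2, 4, 5] / [6, 7] / [8] / [9];  Q = [1, 2, 5, 6] / [3, 7] / [4] / [8]
  Insert 3 (step 9): P = [1, 2, 3, 5] / [4, 7] / [6] / [8] / [9];  Q = [1, 2, 5, 6] / [3, 7] / [4] / [8] / [9]
Final shape: (4, 2, 1, 1, 1).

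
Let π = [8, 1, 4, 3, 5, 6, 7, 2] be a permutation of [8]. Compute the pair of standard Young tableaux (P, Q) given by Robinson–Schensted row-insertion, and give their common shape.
P = [1, 2, 5, 6, 7] / [3] / [4] / [8];  Q = [1, 3, 5, 6, 7] / [2] / [4] / [8];  common shape = (5, 1, 1, 1)

Row-insert the values π_1, π_2, … into P one at a time, bumping the leftmost entry strictly greater than the inserted value down to the next row. The recording tableau Q records, in position (i, j), the step at which that cell was added to P.
  Insert 8 (step 1): P = [8];  Q = [1]
  Insert 1 (step 2): P = [1] / [8];  Q = [1] / [2]
  Insert 4 (step 3): P = [1, 4] / [8];  Q = [1, 3] / [2]
  Insert 3 (step 4): P = [1, 3] / [4] / [8];  Q = [1, 3] / [2] / [4]
  Insert 5 (step 5): P = [1, 3, 5] / [4] / [8];  Q = [1, 3, 5] / [2] / [4]
  Insert 6 (step 6): P = [1, 3, 5, 6] / [4] / [8];  Q = [1, 3, 5, 6] / [2] / [4]
  Insert 7 (step 7): P = [1, 3, 5, 6, 7] / [4] / [8];  Q = [1, 3, 5, 6, 7] / [2] / [4]
  Insert 2 (step 8): P = [1, 2, 5, 6, 7] / [3] / [4] / [8];  Q = [1, 3, 5, 6, 7] / [2] / [4] / [8]
Final shape: (5, 1, 1, 1).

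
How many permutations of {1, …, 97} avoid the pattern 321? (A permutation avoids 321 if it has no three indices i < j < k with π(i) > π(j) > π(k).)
C_97 = 14657929356129575437016877846657032761712954950899755100

These 321-avoiding permutations are counted by the Catalan number C_n = (1/(n + 1)) · C(2n, n). For n = 97: C_97 = (1/98) · C(194, 97) = 1436477076900698392827654028972389210647869585188175999800/98 = 14657929356129575437016877846657032761712954950899755100.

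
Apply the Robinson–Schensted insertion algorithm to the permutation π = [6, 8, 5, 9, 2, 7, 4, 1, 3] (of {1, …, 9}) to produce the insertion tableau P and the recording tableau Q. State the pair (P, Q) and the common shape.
P = [1, 3, 9] / [2, 4] / [5, 7] / [6, 8];  Q = [1, 2, 4] / [3, 6] / [5, 7] / [8, 9];  common shape = (3, 2, 2, 2)

Row-insert the values π_1, π_2, … into P one at a time, bumping the leftmost entry strictly greater than the inserted value down to the next row. The recording tableau Q records, in position (i, j), the step at which that cell was added to P.
  Insert 6 (step 1): P = [6];  Q = [1]
  Insert 8 (step 2): P = [6, 8];  Q = [1, 2]
  Insert 5 (step 3): P = [5, 8] / [6];  Q = [1, 2] / [3]
  Insert 9 (step 4): P = [5, 8, 9] / [6];  Q = [1, 2, 4] / [3]
  Insert 2 (step 5): P = [2, 8, 9] / [5] / [6];  Q = [1, 2, 4] / [3] / [5]
  Insert 7 (step 6): P = [2, 7, 9] / [5, 8] / [6];  Q = [1, 2, 4] / [3, 6] / [5]
  Insert 4 (step 7): P = [2, 4, 9] / [5, 7] / [6, 8];  Q = [1, 2, 4] / [3, 6] / [5, 7]
  Insert 1 (step 8): P = [1, 4, 9] / [2, 7] / [5, 8] / [6];  Q = [1, 2, 4] / [3, 6] / [5, 7] / [8]
  Insert 3 (step 9): P = [1, 3, 9] / [2, 4] / [5, 7] / [6, 8];  Q = [1, 2, 4] / [3, 6] / [5, 7] / [8, 9]
Final shape: (3, 2, 2, 2).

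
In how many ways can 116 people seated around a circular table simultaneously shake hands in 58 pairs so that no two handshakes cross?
C_58 = 104088460289122304033498318812080

These noncrossing handshakes are counted by the Catalan number C_n = (1/(n + 1)) · C(2n, n). For n = 58: C_58 = (1/59) · C(116, 58) = 6141219157058215937976400809912720/59 = 104088460289122304033498318812080.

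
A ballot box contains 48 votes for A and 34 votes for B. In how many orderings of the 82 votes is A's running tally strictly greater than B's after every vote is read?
Strict-lead orderings = 22144576797577798732350

Total orderings of the 82 votes with 48 for A: C(82, 48) = 129703949814384249718050. By the Bertrand ballot formula (Cycle Lemma / reflection principle), the number of orderings in which A is strictly ahead of B throughout is (p − q)/(p + q) · C(p + q, p) = (48 − 34)/(48 + 34) · 129703949814384249718050 = 22144576797577798732350.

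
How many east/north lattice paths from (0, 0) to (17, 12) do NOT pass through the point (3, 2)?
Number of paths = 32283375

Total paths from (0, 0) to (17, 12): C(29, 17) = 51895935. Paths through (3, 2): (paths (0, 0) → (3, 2)) × (paths (3, 2) → (17, 12)) = C(5, 3) · C(24, 14) = 10 · 1961256 = 19612560. Avoidance count = 51895935 − 19612560 = 32283375.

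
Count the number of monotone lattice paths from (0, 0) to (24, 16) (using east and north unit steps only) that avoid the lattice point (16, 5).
Number of paths = 61314083532

Total paths from (0, 0) to (24, 16): C(40, 24) = 62852101650. Paths through (16, 5): (paths (0, 0) → (16, 5)) × (paths (16, 5) → (24, 16)) = C(21, 16) · C(19, 8) = 20349 · 75582 = 1538018118. Avoidance count = 62852101650 − 1538018118 = 61314083532.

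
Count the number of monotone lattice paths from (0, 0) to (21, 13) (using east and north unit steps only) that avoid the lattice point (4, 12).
Number of paths = 927951000

Total paths from (0, 0) to (21, 13): C(34, 21) = 927983760. Paths through (4, 12): (paths (0, 0) → (4, 12)) × (paths (4, 12) → (21, 13)) = C(16, 4) · C(18, 17) = 1820 · 18 = 32760. Avoidance count = 927983760 − 32760 = 927951000.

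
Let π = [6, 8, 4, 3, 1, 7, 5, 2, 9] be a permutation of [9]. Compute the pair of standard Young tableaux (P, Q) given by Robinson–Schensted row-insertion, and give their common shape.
P = [1, 2, 9] / [3, 5] / [4, 7] / [6, 8];  Q = [1, 2, 9] / [3, 6] / [4, 7] / [5, 8];  common shape = (3, 2, 2, 2)

Row-insert the values π_1, π_2, … into P one at a time, bumping the leftmost entry strictly greater than the inserted value down to the next row. The recording tableau Q records, in position (i, j), the step at which that cell was added to P.
  Insert 6 (step 1): P = [6];  Q = [1]
  Insert 8 (step 2): P = [6, 8];  Q = [1, 2]
  Insert 4 (step 3): P = [4, 8] / [6];  Q = [1, 2] / [3]
  Insert 3 (step 4): P = [3, 8] / [4] / [6];  Q = [1, 2] / [3] / [4]
  Insert 1 (step 5): P = [1, 8] / [3] / [4] / [6];  Q = [1, 2] / [3] / [4] / [5]
  Insert 7 (step 6): P = [1, 7] / [3, 8] / [4] / [6];  Q = [1, 2] / [3, 6] / [4] / [5]
  Insert 5 (step 7): P = [1, 5] / [3, 7] / [4, 8] / [6];  Q = [1, 2] / [3, 6] / [4, 7] / [5]
  Insert 2 (step 8): P = [1, 2] / [3, 5] / [4, 7] / [6, 8];  Q = [1, 2] / [3, 6] / [4, 7] / [5, 8]
  Insert 9 (step 9): P = [1, 2, 9] / [3, 5] / [4, 7] / [6, 8];  Q = [1, 2, 9] / [3, 6] / [4, 7] / [5, 8]
Final shape: (3, 2, 2, 2).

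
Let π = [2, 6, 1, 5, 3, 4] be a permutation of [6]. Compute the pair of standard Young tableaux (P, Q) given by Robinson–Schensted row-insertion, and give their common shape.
P = [1, 3, 4] / [2, 5] / [6];  Q = [1, 2, 6] / [3, 4] / [5];  common shape = (3, 2, 1)

Row-insert the values π_1, π_2, … into P one at a time, bumping the leftmost entry strictly greater than the inserted value down to the next row. The recording tableau Q records, in position (i, j), the step at which that cell was added to P.
  Insert 2 (step 1): P = [2];  Q = [1]
  Insert 6 (step 2): P = [2, 6];  Q = [1, 2]
  Insert 1 (step 3): P = [1, 6] / [2];  Q = [1, 2] / [3]
  Insert 5 (step 4): P = [1, 5] / [2, 6];  Q = [1, 2] / [3, 4]
  Insert 3 (step 5): P = [1, 3] / [2, 5] / [6];  Q = [1, 2] / [3, 4] / [5]
  Insert 4 (step 6): P = [1, 3, 4] / [2, 5] / [6];  Q = [1, 2, 6] / [3, 4] / [5]
Final shape: (3, 2, 1).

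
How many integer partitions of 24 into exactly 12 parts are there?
p(24, 12 parts) = 77

Partitions of n into exactly k parts are in bijection with partitions of n − k into at most k parts (subtract 1 from each part). So p(24, exactly 12) = p(12, parts ≤ 12). Computing via the recurrence p(m, j) = p(m, j−1) + p(m−j, j) gives 77.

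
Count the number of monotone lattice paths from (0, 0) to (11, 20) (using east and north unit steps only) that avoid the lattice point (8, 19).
Number of paths = 75792015

Total paths from (0, 0) to (11, 20): C(31, 11) = 84672315. Paths through (8, 19): (paths (0, 0) → (8, 19)) × (paths (8, 19) → (11, 20)) = C(27, 8) · C(4, 3) = 2220075 · 4 = 8880300. Avoidance count = 84672315 − 8880300 = 75792015.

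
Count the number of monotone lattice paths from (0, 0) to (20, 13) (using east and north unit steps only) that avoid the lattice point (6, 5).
Number of paths = 425432700

Total paths from (0, 0) to (20, 13): C(33, 20) = 573166440. Paths through (6, 5): (paths (0, 0) → (6, 5)) × (paths (6, 5) → (20, 13)) = C(11, 6) · C(22, 14) = 462 · 319770 = 147733740. Avoidance count = 573166440 − 147733740 = 425432700.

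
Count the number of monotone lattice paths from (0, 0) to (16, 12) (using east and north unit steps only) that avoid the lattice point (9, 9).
Number of paths = 24587355

Total paths from (0, 0) to (16, 12): C(28, 16) = 30421755. Paths through (9, 9): (paths (0, 0) → (9, 9)) × (paths (9, 9) → (16, 12)) = C(18, 9) · C(10, 7) = 48620 · 120 = 5834400. Avoidance count = 30421755 − 5834400 = 24587355.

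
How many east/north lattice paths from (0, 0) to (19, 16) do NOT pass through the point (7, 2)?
Number of paths = 3712251750

Total paths from (0, 0) to (19, 16): C(35, 19) = 4059928950. Paths through (7, 2): (paths (0, 0) → (7, 2)) × (paths (7, 2) → (19, 16)) = C(9, 7) · C(26, 12) = 36 · 9657700 = 347677200. Avoidance count = 4059928950 − 347677200 = 3712251750.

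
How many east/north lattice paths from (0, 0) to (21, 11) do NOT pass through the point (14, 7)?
Number of paths = 90652080

Total paths from (0, 0) to (21, 11): C(32, 21) = 129024480. Paths through (14, 7): (paths (0, 0) → (14, 7)) × (paths (14, 7) → (21, 11)) = C(21, 14) · C(11, 7) = 116280 · 330 = 38372400. Avoidance count = 129024480 − 38372400 = 90652080.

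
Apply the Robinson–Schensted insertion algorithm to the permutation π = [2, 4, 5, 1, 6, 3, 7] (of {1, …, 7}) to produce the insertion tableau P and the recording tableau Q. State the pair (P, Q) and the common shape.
P = [1, 3, 5, 6, 7] / [2, 4];  Q = [1, 2, 3, 5, 7] / [4, 6];  common shape = (5, 2)

Row-insert the values π_1, π_2, … into P one at a time, bumping the leftmost entry strictly greater than the inserted value down to the next row. The recording tableau Q records, in position (i, j), the step at which that cell was added to P.
  Insert 2 (step 1): P = [2];  Q = [1]
  Insert 4 (step 2): P = [2, 4];  Q = [1, 2]
  Insert 5 (step 3): P = [2, 4, 5];  Q = [1, 2, 3]
  Insert 1 (step 4): P = [1, 4, 5] / [2];  Q = [1, 2, 3] / [4]
  Insert 6 (step 5): P = [1, 4, 5, 6] / [2];  Q = [1, 2, 3, 5] / [4]
  Insert 3 (step 6): P = [1, 3, 5, 6] / [2, 4];  Q = [1, 2, 3, 5] / [4, 6]
  Insert 7 (step 7): P = [1, 3, 5, 6, 7] / [2, 4];  Q = [1, 2, 3, 5, 7] / [4, 6]
Final shape: (5, 2).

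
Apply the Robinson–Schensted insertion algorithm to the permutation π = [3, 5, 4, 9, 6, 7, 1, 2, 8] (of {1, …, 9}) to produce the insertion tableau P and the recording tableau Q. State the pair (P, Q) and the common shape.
P = [1, 2, 6, 7, 8] / [3, 4] / [5, 9];  Q = [1, 2, 4, 6, 9] / [3, 5] / [7, 8];  common shape = (5, 2, 2)

Row-insert the values π_1, π_2, … into P one at a time, bumping the leftmost entry strictly greater than the inserted value down to the next row. The recording tableau Q records, in position (i, j), the step at which that cell was added to P.
  Insert 3 (step 1): P = [3];  Q = [1]
  Insert 5 (step 2): P = [3, 5];  Q = [1, 2]
  Insert 4 (step 3): P = [3, 4] / [5];  Q = [1, 2] / [3]
  Insert 9 (step 4): P = [3, 4, 9] / [5];  Q = [1, 2, 4] / [3]
  Insert 6 (step 5): P = [3, 4, 6] / [5, 9];  Q = [1, 2, 4] / [3, 5]
  Insert 7 (step 6): P = [3, 4, 6, 7] / [5, 9];  Q = [1, 2, 4, 6] / [3, 5]
  Insert 1 (step 7): P = [1, 4, 6, 7] / [3, 9] / [5];  Q = [1, 2, 4, 6] / [3, 5] / [7]
  Insert 2 (step 8): P = [1, 2, 6, 7] / [3, 4] / [5, 9];  Q = [1, 2, 4, 6] / [3, 5] / [7, 8]
  Insert 8 (step 9): P = [1, 2, 6, 7, 8] / [3, 4] / [5, 9];  Q = [1, 2, 4, 6, 9] / [3, 5] / [7, 8]
Final shape: (5, 2, 2).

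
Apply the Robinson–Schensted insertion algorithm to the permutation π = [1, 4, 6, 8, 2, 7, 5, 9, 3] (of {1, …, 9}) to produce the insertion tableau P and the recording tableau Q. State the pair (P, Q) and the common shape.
P = [1, 2, 3, 7, 9] / [4, 5] / [6] / [8];  Q = [1, 2, 3, 4, 8] / [5, 6] / [7] / [9];  common shape = (5, 2, 1, 1)

Row-insert the values π_1, π_2, … into P one at a time, bumping the leftmost entry strictly greater than the inserted value down to the next row. The recording tableau Q records, in position (i, j), the step at which that cell was added to P.
  Insert 1 (step 1): P = [1];  Q = [1]
  Insert 4 (step 2): P = [1, 4];  Q = [1, 2]
  Insert 6 (step 3): P = [1, 4, 6];  Q = [1, 2, 3]
  Insert 8 (step 4): P = [1, 4, 6, 8];  Q = [1, 2, 3, 4]
  Insert 2 (step 5): P = [1, 2, 6, 8] / [4];  Q = [1, 2, 3, 4] / [5]
  Insert 7 (step 6): P = [1, 2, 6, 7] / [4, 8];  Q = [1, 2, 3, 4] / [5, 6]
  Insert 5 (step 7): P = [1, 2, 5, 7] / [4, 6] / [8];  Q = [1, 2, 3, 4] / [5, 6] / [7]
  Insert 9 (step 8): P = [1, 2, 5, 7, 9] / [4, 6] / [8];  Q = [1, 2, 3, 4, 8] / [5, 6] / [7]
  Insert 3 (step 9): P = [1, 2, 3, 7, 9] / [4, 5] / [6] / [8];  Q = [1, 2, 3, 4, 8] / [5, 6] / [7] / [9]
Final shape: (5, 2, 1, 1).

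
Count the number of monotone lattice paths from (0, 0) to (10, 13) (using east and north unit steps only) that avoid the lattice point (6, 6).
Number of paths = 839146

Total paths from (0, 0) to (10, 13): C(23, 10) = 1144066. Paths through (6, 6): (paths (0, 0) → (6, 6)) × (paths (6, 6) → (10, 13)) = C(12, 6) · C(11, 4) = 924 · 330 = 304920. Avoidance count = 1144066 − 304920 = 839146.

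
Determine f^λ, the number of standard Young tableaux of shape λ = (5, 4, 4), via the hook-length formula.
# SYT of shape (5, 4, 4) = 2574

Hook-length formula: f^λ = n! / Π hook(c), product over all cells c of the Young diagram. For λ = (5, 4, 4), n = 13 boxes. Hook lengths by row (left-to-right, top-to-bottom): [7, 6, 5, 4, 1]; [5, 4, 3, 2]; [4, 3, 2, 1]. Product of hooks = 2419200. So f^λ = 13! / 2419200 = 6227020800 / 2419200 = 2574.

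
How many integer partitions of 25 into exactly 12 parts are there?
p(25, 12 parts) = 100

Partitions of n into exactly k parts are in bijection with partitions of n − k into at most k parts (subtract 1 from each part). So p(25, exactly 12) = p(13, parts ≤ 12). Computing via the recurrence p(m, j) = p(m, j−1) + p(m−j, j) gives 100.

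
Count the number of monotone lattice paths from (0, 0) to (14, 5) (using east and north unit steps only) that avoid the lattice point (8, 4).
Number of paths = 8163

Total paths from (0, 0) to (14, 5): C(19, 14) = 11628. Paths through (8, 4): (paths (0, 0) → (8, 4)) × (paths (8, 4) → (14, 5)) = C(12, 8) · C(7, 6) = 495 · 7 = 3465. Avoidance count = 11628 − 3465 = 8163.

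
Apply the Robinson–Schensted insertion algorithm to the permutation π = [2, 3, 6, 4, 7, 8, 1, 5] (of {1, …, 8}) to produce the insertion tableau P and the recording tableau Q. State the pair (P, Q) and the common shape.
P = [1, 3, 4, 5, 8] / [2, 7] / [6];  Q = [1, 2, 3, 5, 6] / [4, 8] / [7];  common shape = (5, 2, 1)

Row-insert the values π_1, π_2, … into P one at a time, bumping the leftmost entry strictly greater than the inserted value down to the next row. The recording tableau Q records, in position (i, j), the step at which that cell was added to P.
  Insert 2 (step 1): P = [2];  Q = [1]
  Insert 3 (step 2): P = [2, 3];  Q = [1, 2]
  Insert 6 (step 3): P = [2, 3, 6];  Q = [1, 2, 3]
  Insert 4 (step 4): P = [2, 3, 4] / [6];  Q = [1, 2, 3] / [4]
  Insert 7 (step 5): P = [2, 3, 4, 7] / [6];  Q = [1, 2, 3, 5] / [4]
  Insert 8 (step 6): P = [2, 3, 4, 7, 8] / [6];  Q = [1, 2, 3, 5, 6] / [4]
  Insert 1 (step 7): P = [1, 3, 4, 7, 8] / [2] / [6];  Q = [1, 2, 3, 5, 6] / [4] / [7]
  Insert 5 (step 8): P = [1, 3, 4, 5, 8] / [2, 7] / [6];  Q = [1, 2, 3, 5, 6] / [4, 8] / [7]
Final shape: (5, 2, 1).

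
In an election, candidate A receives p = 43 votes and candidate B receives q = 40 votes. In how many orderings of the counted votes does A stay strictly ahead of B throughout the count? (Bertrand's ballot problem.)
Strict-lead orderings = 28930511320266545825220

Total orderings of the 83 votes with 43 for A: C(83, 43) = 800410813194041101164420. By the Bertrand ballot formula (Cycle Lemma / reflection principle), the number of orderings in which A is strictly ahead of B throughout is (p − q)/(p + q) · C(p + q, p) = (43 − 40)/(43 + 40) · 800410813194041101164420 = 28930511320266545825220.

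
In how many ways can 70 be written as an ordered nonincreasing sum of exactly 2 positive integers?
p(70, 2 parts) = 35

Partitions of n into exactly k parts are in bijection with partitions of n − k into at most k parts (subtract 1 from each part). So p(70, exactly 2) = p(68, parts ≤ 2). Computing via the recurrence p(m, j) = p(m, j−1) + p(m−j, j) gives 35.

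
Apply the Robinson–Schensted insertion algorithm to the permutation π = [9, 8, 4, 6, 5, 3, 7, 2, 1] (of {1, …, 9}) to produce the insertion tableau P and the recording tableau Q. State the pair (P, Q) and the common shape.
P = [1, 5, 7] / [2] / [3] / [4] / [6] / [8] / [9];  Q = [1, 4, 7] / [2] / [3] / [5] / [6] / [8] / [9];  common shape = (3, 1, 1, 1, 1, 1, 1)

Row-insert the values π_1, π_2, … into P one at a time, bumping the leftmost entry strictly greater than the inserted value down to the next row. The recording tableau Q records, in position (i, j), the step at which that cell was added to P.
  Insert 9 (step 1): P = [9];  Q = [1]
  Insert 8 (step 2): P = [8] / [9];  Q = [1] / [2]
  Insert 4 (step 3): P = [4] / [8] / [9];  Q = [1] / [2] / [3]
  Insert 6 (step 4): P = [4, 6] / [8] / [9];  Q = [1, 4] / [2] / [3]
  Insert 5 (step 5): P = [4, 5] / [6] / [8] / [9];  Q = [1, 4] / [2] / [3] / [5]
  Insert 3 (step 6): P = [3, 5] / [4] / [6] / [8] / [9];  Q = [1, 4] / [2] / [3] / [5] / [6]
  Insert 7 (step 7): P = [3, 5, 7] / [4] / [6] / [8] / [9];  Q = [1, 4, 7] / [2] / [3] / [5] / [6]
  Insert 2 (step 8): P = [2, 5, 7] / [3] / [4] / [6] / [8] / [9];  Q = [1, 4, 7] / [2] / [3] / [5] / [6] / [8]
  Insert 1 (step 9): P = [1, 5, 7] / [2] / [3] / [4] / [6] / [8] / [9];  Q = [1, 4, 7] / [2] / [3] / [5] / [6] / [8] / [9]
Final shape: (3, 1, 1, 1, 1, 1, 1).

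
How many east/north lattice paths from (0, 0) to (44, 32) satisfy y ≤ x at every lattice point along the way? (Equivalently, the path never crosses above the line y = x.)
Number of paths = 778726690986322239070

By the reflection principle (André's argument), the number of monotone paths to (44, 32) with n ≤ m that never go above y = x is C(76, 44) − C(76, 45) = 2695592391875730827550 − 1916865700889408588480 = 778726690986322239070.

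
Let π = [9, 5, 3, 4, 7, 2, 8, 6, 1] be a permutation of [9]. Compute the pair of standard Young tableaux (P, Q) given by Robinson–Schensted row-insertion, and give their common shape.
P = [1, 4, 6, 8] / [2, 7] / [3] / [5] / [9];  Q = [1, 4, 5, 7] / [2, 8] / [3] / [6] / [9];  common shape = (4, 2, 1, 1, 1)

Row-insert the values π_1, π_2, … into P one at a time, bumping the leftmost entry strictly greater than the inserted value down to the next row. The recording tableau Q records, in position (i, j), the step at which that cell was added to P.
  Insert 9 (step 1): P = [9];  Q = [1]
  Insert 5 (step 2): P = [5] / [9];  Q = [1] / [2]
  Insert 3 (step 3): P = [3] / [5] / [9];  Q = [1] / [2] / [3]
  Insert 4 (step 4): P = [3, 4] / [5] / [9];  Q = [1, 4] / [2] / [3]
  Insert 7 (step 5): P = [3, 4, 7] / [5] / [9];  Q = [1, 4, 5] / [2] / [3]
  Insert 2 (step 6): P = [2, 4, 7] / [3] / [5] / [9];  Q = [1, 4, 5] / [2] / [3] / [6]
  Insert 8 (step 7): P = [2, 4, 7, 8] / [3] / [5] / [9];  Q = [1, 4, 5, 7] / [2] / [3] / [6]
  Insert 6 (step 8): P = [2, 4, 6, 8] / [3, 7] / [5] / [9];  Q = [1, 4, 5, 7] / [2, 8] / [3] / [6]
  Insert 1 (step 9): P = [1, 4, 6, 8] / [2, 7] / [3] / [5] / [9];  Q = [1, 4, 5, 7] / [2, 8] / [3] / [6] / [9]
Final shape: (4, 2, 1, 1, 1).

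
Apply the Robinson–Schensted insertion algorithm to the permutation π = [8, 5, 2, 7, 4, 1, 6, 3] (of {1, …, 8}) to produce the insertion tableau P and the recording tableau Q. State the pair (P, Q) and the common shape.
P = [1, 3, 6] / [2, 4] / [5, 7] / [8];  Q = [1, 4, 7] / [2, 5] / [3, 8] / [6];  common shape = (3, 2, 2, 1)

Row-insert the values π_1, π_2, … into P one at a time, bumping the leftmost entry strictly greater than the inserted value down to the next row. The recording tableau Q records, in position (i, j), the step at which that cell was added to P.
  Insert 8 (step 1): P = [8];  Q = [1]
  Insert 5 (step 2): P = [5] / [8];  Q = [1] / [2]
  Insert 2 (step 3): P = [2] / [5] / [8];  Q = [1] / [2] / [3]
  Insert 7 (step 4): P = [2, 7] / [5] / [8];  Q = [1, 4] / [2] / [3]
  Insert 4 (step 5): P = [2, 4] / [5, 7] / [8];  Q = [1, 4] / [2, 5] / [3]
  Insert 1 (step 6): P = [1, 4] / [2, 7] / [5] / [8];  Q = [1, 4] / [2, 5] / [3] / [6]
  Insert 6 (step 7): P = [1, 4, 6] / [2, 7] / [5] / [8];  Q = [1, 4, 7] / [2, 5] / [3] / [6]
  Insert 3 (step 8): P = [1, 3, 6] / [2, 4] / [5, 7] / [8];  Q = [1, 4, 7] / [2, 5] / [3, 8] / [6]
Final shape: (3, 2, 2, 1).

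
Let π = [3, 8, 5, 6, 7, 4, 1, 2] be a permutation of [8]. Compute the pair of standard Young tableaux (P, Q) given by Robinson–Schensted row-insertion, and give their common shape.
P = [1, 2, 6, 7] / [3, 4] / [5] / [8];  Q = [1, 2, 4, 5] / [3, 8] / [6] / [7];  common shape = (4, 2, 1, 1)

Row-insert the values π_1, π_2, … into P one at a time, bumping the leftmost entry strictly greater than the inserted value down to the next row. The recording tableau Q records, in position (i, j), the step at which that cell was added to P.
  Insert 3 (step 1): P = [3];  Q = [1]
  Insert 8 (step 2): P = [3, 8];  Q = [1, 2]
  Insert 5 (step 3): P = [3, 5] / [8];  Q = [1, 2] / [3]
  Insert 6 (step 4): P = [3, 5, 6] / [8];  Q = [1, 2, 4] / [3]
  Insert 7 (step 5): P = [3, 5, 6, 7] / [8];  Q = [1, 2, 4, 5] / [3]
  Insert 4 (step 6): P = [3, 4, 6, 7] / [5] / [8];  Q = [1, 2, 4, 5] / [3] / [6]
  Insert 1 (step 7): P = [1, 4, 6, 7] / [3] / [5] / [8];  Q = [1, 2, 4, 5] / [3] / [6] / [7]
  Insert 2 (step 8): P = [1, 2, 6, 7] / [3, 4] / [5] / [8];  Q = [1, 2, 4, 5] / [3, 8] / [6] / [7]
Final shape: (4, 2, 1, 1).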